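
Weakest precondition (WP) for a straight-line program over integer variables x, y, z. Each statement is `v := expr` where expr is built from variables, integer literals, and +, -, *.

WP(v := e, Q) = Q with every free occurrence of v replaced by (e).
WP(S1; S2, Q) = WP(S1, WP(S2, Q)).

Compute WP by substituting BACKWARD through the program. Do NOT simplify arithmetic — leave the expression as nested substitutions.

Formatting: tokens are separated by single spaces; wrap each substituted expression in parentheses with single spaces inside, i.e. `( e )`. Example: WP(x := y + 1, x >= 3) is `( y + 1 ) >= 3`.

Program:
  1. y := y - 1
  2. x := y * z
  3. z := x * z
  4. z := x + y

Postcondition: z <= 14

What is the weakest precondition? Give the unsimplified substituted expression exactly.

Answer: ( ( ( y - 1 ) * z ) + ( y - 1 ) ) <= 14

Derivation:
post: z <= 14
stmt 4: z := x + y  -- replace 1 occurrence(s) of z with (x + y)
  => ( x + y ) <= 14
stmt 3: z := x * z  -- replace 0 occurrence(s) of z with (x * z)
  => ( x + y ) <= 14
stmt 2: x := y * z  -- replace 1 occurrence(s) of x with (y * z)
  => ( ( y * z ) + y ) <= 14
stmt 1: y := y - 1  -- replace 2 occurrence(s) of y with (y - 1)
  => ( ( ( y - 1 ) * z ) + ( y - 1 ) ) <= 14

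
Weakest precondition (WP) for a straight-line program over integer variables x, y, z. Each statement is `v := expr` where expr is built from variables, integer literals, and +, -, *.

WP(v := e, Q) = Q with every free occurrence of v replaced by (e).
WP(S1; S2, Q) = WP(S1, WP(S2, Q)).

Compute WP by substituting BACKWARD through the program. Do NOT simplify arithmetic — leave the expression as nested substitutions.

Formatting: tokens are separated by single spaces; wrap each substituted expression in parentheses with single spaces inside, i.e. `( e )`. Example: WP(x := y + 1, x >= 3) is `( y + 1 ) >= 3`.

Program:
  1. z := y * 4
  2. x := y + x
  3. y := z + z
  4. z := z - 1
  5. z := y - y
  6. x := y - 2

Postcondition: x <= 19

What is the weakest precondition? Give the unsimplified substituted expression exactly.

post: x <= 19
stmt 6: x := y - 2  -- replace 1 occurrence(s) of x with (y - 2)
  => ( y - 2 ) <= 19
stmt 5: z := y - y  -- replace 0 occurrence(s) of z with (y - y)
  => ( y - 2 ) <= 19
stmt 4: z := z - 1  -- replace 0 occurrence(s) of z with (z - 1)
  => ( y - 2 ) <= 19
stmt 3: y := z + z  -- replace 1 occurrence(s) of y with (z + z)
  => ( ( z + z ) - 2 ) <= 19
stmt 2: x := y + x  -- replace 0 occurrence(s) of x with (y + x)
  => ( ( z + z ) - 2 ) <= 19
stmt 1: z := y * 4  -- replace 2 occurrence(s) of z with (y * 4)
  => ( ( ( y * 4 ) + ( y * 4 ) ) - 2 ) <= 19

Answer: ( ( ( y * 4 ) + ( y * 4 ) ) - 2 ) <= 19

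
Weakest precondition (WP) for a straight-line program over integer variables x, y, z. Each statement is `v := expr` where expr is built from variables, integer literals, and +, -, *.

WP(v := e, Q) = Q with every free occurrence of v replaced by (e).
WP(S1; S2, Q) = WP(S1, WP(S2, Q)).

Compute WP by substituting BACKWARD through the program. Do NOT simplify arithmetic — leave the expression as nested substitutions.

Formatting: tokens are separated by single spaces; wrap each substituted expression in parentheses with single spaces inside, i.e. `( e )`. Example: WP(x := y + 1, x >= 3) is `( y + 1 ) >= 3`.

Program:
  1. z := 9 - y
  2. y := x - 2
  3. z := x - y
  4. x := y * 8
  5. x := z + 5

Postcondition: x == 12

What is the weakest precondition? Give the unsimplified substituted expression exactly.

Answer: ( ( x - ( x - 2 ) ) + 5 ) == 12

Derivation:
post: x == 12
stmt 5: x := z + 5  -- replace 1 occurrence(s) of x with (z + 5)
  => ( z + 5 ) == 12
stmt 4: x := y * 8  -- replace 0 occurrence(s) of x with (y * 8)
  => ( z + 5 ) == 12
stmt 3: z := x - y  -- replace 1 occurrence(s) of z with (x - y)
  => ( ( x - y ) + 5 ) == 12
stmt 2: y := x - 2  -- replace 1 occurrence(s) of y with (x - 2)
  => ( ( x - ( x - 2 ) ) + 5 ) == 12
stmt 1: z := 9 - y  -- replace 0 occurrence(s) of z with (9 - y)
  => ( ( x - ( x - 2 ) ) + 5 ) == 12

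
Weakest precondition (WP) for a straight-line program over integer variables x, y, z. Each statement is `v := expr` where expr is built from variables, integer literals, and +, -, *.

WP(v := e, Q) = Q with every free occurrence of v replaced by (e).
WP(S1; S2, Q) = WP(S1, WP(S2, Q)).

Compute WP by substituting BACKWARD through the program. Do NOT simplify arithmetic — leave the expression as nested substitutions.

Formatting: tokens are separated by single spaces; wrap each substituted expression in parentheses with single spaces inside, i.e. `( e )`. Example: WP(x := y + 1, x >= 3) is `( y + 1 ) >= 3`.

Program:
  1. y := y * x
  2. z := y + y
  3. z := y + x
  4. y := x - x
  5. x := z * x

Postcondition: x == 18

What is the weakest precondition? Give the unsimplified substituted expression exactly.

Answer: ( ( ( y * x ) + x ) * x ) == 18

Derivation:
post: x == 18
stmt 5: x := z * x  -- replace 1 occurrence(s) of x with (z * x)
  => ( z * x ) == 18
stmt 4: y := x - x  -- replace 0 occurrence(s) of y with (x - x)
  => ( z * x ) == 18
stmt 3: z := y + x  -- replace 1 occurrence(s) of z with (y + x)
  => ( ( y + x ) * x ) == 18
stmt 2: z := y + y  -- replace 0 occurrence(s) of z with (y + y)
  => ( ( y + x ) * x ) == 18
stmt 1: y := y * x  -- replace 1 occurrence(s) of y with (y * x)
  => ( ( ( y * x ) + x ) * x ) == 18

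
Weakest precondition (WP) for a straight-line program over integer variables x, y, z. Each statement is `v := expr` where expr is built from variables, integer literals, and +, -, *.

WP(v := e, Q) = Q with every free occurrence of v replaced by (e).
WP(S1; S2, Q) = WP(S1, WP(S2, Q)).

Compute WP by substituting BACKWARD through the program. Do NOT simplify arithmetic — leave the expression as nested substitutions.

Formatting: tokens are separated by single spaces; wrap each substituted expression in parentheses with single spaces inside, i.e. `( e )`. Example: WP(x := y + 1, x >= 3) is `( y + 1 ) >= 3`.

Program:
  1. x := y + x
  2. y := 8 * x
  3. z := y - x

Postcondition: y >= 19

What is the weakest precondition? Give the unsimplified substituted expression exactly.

Answer: ( 8 * ( y + x ) ) >= 19

Derivation:
post: y >= 19
stmt 3: z := y - x  -- replace 0 occurrence(s) of z with (y - x)
  => y >= 19
stmt 2: y := 8 * x  -- replace 1 occurrence(s) of y with (8 * x)
  => ( 8 * x ) >= 19
stmt 1: x := y + x  -- replace 1 occurrence(s) of x with (y + x)
  => ( 8 * ( y + x ) ) >= 19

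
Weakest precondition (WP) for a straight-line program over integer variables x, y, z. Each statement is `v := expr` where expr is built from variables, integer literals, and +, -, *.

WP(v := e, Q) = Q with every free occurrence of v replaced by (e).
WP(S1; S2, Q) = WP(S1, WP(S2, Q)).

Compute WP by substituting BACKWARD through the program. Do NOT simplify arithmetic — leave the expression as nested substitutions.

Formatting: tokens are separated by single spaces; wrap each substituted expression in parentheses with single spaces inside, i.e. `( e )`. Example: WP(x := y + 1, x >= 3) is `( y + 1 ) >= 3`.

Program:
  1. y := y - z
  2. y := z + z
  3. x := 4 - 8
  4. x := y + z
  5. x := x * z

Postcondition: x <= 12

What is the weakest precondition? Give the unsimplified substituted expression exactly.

Answer: ( ( ( z + z ) + z ) * z ) <= 12

Derivation:
post: x <= 12
stmt 5: x := x * z  -- replace 1 occurrence(s) of x with (x * z)
  => ( x * z ) <= 12
stmt 4: x := y + z  -- replace 1 occurrence(s) of x with (y + z)
  => ( ( y + z ) * z ) <= 12
stmt 3: x := 4 - 8  -- replace 0 occurrence(s) of x with (4 - 8)
  => ( ( y + z ) * z ) <= 12
stmt 2: y := z + z  -- replace 1 occurrence(s) of y with (z + z)
  => ( ( ( z + z ) + z ) * z ) <= 12
stmt 1: y := y - z  -- replace 0 occurrence(s) of y with (y - z)
  => ( ( ( z + z ) + z ) * z ) <= 12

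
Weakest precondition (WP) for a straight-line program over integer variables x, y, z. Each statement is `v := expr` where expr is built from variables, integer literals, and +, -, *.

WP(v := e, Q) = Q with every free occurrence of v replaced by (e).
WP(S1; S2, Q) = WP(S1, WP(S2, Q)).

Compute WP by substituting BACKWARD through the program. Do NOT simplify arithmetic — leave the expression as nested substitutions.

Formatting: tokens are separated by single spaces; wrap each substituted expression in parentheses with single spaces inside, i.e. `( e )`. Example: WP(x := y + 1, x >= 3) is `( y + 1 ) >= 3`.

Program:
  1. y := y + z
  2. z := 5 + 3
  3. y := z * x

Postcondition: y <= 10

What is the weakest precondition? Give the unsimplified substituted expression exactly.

post: y <= 10
stmt 3: y := z * x  -- replace 1 occurrence(s) of y with (z * x)
  => ( z * x ) <= 10
stmt 2: z := 5 + 3  -- replace 1 occurrence(s) of z with (5 + 3)
  => ( ( 5 + 3 ) * x ) <= 10
stmt 1: y := y + z  -- replace 0 occurrence(s) of y with (y + z)
  => ( ( 5 + 3 ) * x ) <= 10

Answer: ( ( 5 + 3 ) * x ) <= 10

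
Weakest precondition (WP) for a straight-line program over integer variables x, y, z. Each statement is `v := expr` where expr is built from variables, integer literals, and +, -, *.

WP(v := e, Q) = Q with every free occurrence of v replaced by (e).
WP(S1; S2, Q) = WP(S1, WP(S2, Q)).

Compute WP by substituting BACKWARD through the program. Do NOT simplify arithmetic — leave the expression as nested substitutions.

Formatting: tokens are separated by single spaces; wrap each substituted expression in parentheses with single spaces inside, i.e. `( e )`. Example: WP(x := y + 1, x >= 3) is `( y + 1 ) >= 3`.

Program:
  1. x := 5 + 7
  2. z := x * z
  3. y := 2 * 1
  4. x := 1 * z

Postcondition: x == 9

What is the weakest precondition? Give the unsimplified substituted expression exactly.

post: x == 9
stmt 4: x := 1 * z  -- replace 1 occurrence(s) of x with (1 * z)
  => ( 1 * z ) == 9
stmt 3: y := 2 * 1  -- replace 0 occurrence(s) of y with (2 * 1)
  => ( 1 * z ) == 9
stmt 2: z := x * z  -- replace 1 occurrence(s) of z with (x * z)
  => ( 1 * ( x * z ) ) == 9
stmt 1: x := 5 + 7  -- replace 1 occurrence(s) of x with (5 + 7)
  => ( 1 * ( ( 5 + 7 ) * z ) ) == 9

Answer: ( 1 * ( ( 5 + 7 ) * z ) ) == 9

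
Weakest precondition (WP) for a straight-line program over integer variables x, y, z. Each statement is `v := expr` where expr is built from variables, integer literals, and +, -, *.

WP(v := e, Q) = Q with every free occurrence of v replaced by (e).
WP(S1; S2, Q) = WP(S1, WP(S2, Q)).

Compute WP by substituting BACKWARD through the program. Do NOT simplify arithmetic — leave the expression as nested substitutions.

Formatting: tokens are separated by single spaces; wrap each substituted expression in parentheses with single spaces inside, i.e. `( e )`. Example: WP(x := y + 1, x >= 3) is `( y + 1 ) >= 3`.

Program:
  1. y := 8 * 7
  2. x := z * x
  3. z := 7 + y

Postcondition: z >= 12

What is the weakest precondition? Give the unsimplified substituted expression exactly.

Answer: ( 7 + ( 8 * 7 ) ) >= 12

Derivation:
post: z >= 12
stmt 3: z := 7 + y  -- replace 1 occurrence(s) of z with (7 + y)
  => ( 7 + y ) >= 12
stmt 2: x := z * x  -- replace 0 occurrence(s) of x with (z * x)
  => ( 7 + y ) >= 12
stmt 1: y := 8 * 7  -- replace 1 occurrence(s) of y with (8 * 7)
  => ( 7 + ( 8 * 7 ) ) >= 12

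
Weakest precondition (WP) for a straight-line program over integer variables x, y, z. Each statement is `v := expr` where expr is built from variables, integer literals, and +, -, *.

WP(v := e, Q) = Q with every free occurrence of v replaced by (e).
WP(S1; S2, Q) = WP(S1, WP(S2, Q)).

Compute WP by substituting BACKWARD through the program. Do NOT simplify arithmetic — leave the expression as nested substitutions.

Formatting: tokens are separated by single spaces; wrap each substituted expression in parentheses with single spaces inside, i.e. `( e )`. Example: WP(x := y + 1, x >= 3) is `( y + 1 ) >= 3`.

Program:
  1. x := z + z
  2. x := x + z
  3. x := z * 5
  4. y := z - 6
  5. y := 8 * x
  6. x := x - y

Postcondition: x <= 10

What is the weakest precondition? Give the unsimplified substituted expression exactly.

Answer: ( ( z * 5 ) - ( 8 * ( z * 5 ) ) ) <= 10

Derivation:
post: x <= 10
stmt 6: x := x - y  -- replace 1 occurrence(s) of x with (x - y)
  => ( x - y ) <= 10
stmt 5: y := 8 * x  -- replace 1 occurrence(s) of y with (8 * x)
  => ( x - ( 8 * x ) ) <= 10
stmt 4: y := z - 6  -- replace 0 occurrence(s) of y with (z - 6)
  => ( x - ( 8 * x ) ) <= 10
stmt 3: x := z * 5  -- replace 2 occurrence(s) of x with (z * 5)
  => ( ( z * 5 ) - ( 8 * ( z * 5 ) ) ) <= 10
stmt 2: x := x + z  -- replace 0 occurrence(s) of x with (x + z)
  => ( ( z * 5 ) - ( 8 * ( z * 5 ) ) ) <= 10
stmt 1: x := z + z  -- replace 0 occurrence(s) of x with (z + z)
  => ( ( z * 5 ) - ( 8 * ( z * 5 ) ) ) <= 10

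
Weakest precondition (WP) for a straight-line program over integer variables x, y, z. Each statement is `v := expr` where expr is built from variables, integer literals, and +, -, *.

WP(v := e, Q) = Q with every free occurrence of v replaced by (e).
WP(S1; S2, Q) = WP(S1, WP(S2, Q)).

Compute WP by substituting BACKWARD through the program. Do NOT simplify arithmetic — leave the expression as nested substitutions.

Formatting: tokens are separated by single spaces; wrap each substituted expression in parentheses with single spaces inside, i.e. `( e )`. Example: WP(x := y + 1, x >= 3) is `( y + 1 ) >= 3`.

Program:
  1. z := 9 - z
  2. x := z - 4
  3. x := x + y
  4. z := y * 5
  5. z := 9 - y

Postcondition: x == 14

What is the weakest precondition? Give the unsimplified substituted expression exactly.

Answer: ( ( ( 9 - z ) - 4 ) + y ) == 14

Derivation:
post: x == 14
stmt 5: z := 9 - y  -- replace 0 occurrence(s) of z with (9 - y)
  => x == 14
stmt 4: z := y * 5  -- replace 0 occurrence(s) of z with (y * 5)
  => x == 14
stmt 3: x := x + y  -- replace 1 occurrence(s) of x with (x + y)
  => ( x + y ) == 14
stmt 2: x := z - 4  -- replace 1 occurrence(s) of x with (z - 4)
  => ( ( z - 4 ) + y ) == 14
stmt 1: z := 9 - z  -- replace 1 occurrence(s) of z with (9 - z)
  => ( ( ( 9 - z ) - 4 ) + y ) == 14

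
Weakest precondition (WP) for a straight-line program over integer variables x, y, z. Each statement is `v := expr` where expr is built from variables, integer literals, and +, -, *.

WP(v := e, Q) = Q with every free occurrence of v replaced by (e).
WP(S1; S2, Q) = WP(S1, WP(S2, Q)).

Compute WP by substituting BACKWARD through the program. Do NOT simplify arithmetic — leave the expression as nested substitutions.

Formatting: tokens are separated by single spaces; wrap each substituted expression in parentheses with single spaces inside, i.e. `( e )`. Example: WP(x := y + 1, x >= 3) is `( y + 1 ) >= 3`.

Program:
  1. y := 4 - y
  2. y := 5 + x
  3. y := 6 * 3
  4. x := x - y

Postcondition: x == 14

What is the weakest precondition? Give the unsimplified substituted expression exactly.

post: x == 14
stmt 4: x := x - y  -- replace 1 occurrence(s) of x with (x - y)
  => ( x - y ) == 14
stmt 3: y := 6 * 3  -- replace 1 occurrence(s) of y with (6 * 3)
  => ( x - ( 6 * 3 ) ) == 14
stmt 2: y := 5 + x  -- replace 0 occurrence(s) of y with (5 + x)
  => ( x - ( 6 * 3 ) ) == 14
stmt 1: y := 4 - y  -- replace 0 occurrence(s) of y with (4 - y)
  => ( x - ( 6 * 3 ) ) == 14

Answer: ( x - ( 6 * 3 ) ) == 14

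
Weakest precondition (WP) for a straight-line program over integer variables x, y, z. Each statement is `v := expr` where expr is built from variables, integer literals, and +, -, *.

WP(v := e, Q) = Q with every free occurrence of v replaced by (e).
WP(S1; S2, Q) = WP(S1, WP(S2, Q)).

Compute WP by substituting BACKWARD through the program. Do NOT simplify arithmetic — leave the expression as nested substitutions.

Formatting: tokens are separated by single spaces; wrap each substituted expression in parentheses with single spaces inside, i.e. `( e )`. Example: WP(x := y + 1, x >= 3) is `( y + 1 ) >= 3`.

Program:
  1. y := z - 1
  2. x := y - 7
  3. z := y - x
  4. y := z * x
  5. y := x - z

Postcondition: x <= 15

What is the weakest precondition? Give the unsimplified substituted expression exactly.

Answer: ( ( z - 1 ) - 7 ) <= 15

Derivation:
post: x <= 15
stmt 5: y := x - z  -- replace 0 occurrence(s) of y with (x - z)
  => x <= 15
stmt 4: y := z * x  -- replace 0 occurrence(s) of y with (z * x)
  => x <= 15
stmt 3: z := y - x  -- replace 0 occurrence(s) of z with (y - x)
  => x <= 15
stmt 2: x := y - 7  -- replace 1 occurrence(s) of x with (y - 7)
  => ( y - 7 ) <= 15
stmt 1: y := z - 1  -- replace 1 occurrence(s) of y with (z - 1)
  => ( ( z - 1 ) - 7 ) <= 15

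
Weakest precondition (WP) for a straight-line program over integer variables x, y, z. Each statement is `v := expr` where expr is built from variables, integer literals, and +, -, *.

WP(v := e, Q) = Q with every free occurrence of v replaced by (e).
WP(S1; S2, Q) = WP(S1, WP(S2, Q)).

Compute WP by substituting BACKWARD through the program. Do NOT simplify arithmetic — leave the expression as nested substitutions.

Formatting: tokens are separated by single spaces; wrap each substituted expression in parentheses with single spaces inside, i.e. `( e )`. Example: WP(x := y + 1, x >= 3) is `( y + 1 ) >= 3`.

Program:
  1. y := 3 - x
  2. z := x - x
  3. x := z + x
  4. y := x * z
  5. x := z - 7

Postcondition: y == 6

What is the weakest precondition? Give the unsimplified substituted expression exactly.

post: y == 6
stmt 5: x := z - 7  -- replace 0 occurrence(s) of x with (z - 7)
  => y == 6
stmt 4: y := x * z  -- replace 1 occurrence(s) of y with (x * z)
  => ( x * z ) == 6
stmt 3: x := z + x  -- replace 1 occurrence(s) of x with (z + x)
  => ( ( z + x ) * z ) == 6
stmt 2: z := x - x  -- replace 2 occurrence(s) of z with (x - x)
  => ( ( ( x - x ) + x ) * ( x - x ) ) == 6
stmt 1: y := 3 - x  -- replace 0 occurrence(s) of y with (3 - x)
  => ( ( ( x - x ) + x ) * ( x - x ) ) == 6

Answer: ( ( ( x - x ) + x ) * ( x - x ) ) == 6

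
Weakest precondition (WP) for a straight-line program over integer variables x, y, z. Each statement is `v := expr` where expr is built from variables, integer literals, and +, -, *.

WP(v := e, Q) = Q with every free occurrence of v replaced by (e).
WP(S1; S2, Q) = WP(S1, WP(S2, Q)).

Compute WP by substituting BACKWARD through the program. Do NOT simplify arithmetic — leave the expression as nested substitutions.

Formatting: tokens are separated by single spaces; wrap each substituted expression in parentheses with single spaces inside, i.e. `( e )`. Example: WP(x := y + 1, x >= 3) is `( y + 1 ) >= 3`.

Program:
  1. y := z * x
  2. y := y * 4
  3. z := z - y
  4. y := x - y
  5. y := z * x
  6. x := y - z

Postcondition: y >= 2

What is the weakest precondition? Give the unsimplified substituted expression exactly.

post: y >= 2
stmt 6: x := y - z  -- replace 0 occurrence(s) of x with (y - z)
  => y >= 2
stmt 5: y := z * x  -- replace 1 occurrence(s) of y with (z * x)
  => ( z * x ) >= 2
stmt 4: y := x - y  -- replace 0 occurrence(s) of y with (x - y)
  => ( z * x ) >= 2
stmt 3: z := z - y  -- replace 1 occurrence(s) of z with (z - y)
  => ( ( z - y ) * x ) >= 2
stmt 2: y := y * 4  -- replace 1 occurrence(s) of y with (y * 4)
  => ( ( z - ( y * 4 ) ) * x ) >= 2
stmt 1: y := z * x  -- replace 1 occurrence(s) of y with (z * x)
  => ( ( z - ( ( z * x ) * 4 ) ) * x ) >= 2

Answer: ( ( z - ( ( z * x ) * 4 ) ) * x ) >= 2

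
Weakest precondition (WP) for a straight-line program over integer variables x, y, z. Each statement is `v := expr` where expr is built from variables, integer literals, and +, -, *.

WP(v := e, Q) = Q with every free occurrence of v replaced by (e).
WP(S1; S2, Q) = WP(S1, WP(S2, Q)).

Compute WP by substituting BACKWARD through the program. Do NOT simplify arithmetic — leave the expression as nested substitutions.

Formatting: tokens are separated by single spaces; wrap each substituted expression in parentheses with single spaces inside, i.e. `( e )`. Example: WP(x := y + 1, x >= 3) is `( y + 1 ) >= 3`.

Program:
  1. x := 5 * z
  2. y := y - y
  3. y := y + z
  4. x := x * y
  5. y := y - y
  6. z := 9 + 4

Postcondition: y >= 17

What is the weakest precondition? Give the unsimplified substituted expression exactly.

post: y >= 17
stmt 6: z := 9 + 4  -- replace 0 occurrence(s) of z with (9 + 4)
  => y >= 17
stmt 5: y := y - y  -- replace 1 occurrence(s) of y with (y - y)
  => ( y - y ) >= 17
stmt 4: x := x * y  -- replace 0 occurrence(s) of x with (x * y)
  => ( y - y ) >= 17
stmt 3: y := y + z  -- replace 2 occurrence(s) of y with (y + z)
  => ( ( y + z ) - ( y + z ) ) >= 17
stmt 2: y := y - y  -- replace 2 occurrence(s) of y with (y - y)
  => ( ( ( y - y ) + z ) - ( ( y - y ) + z ) ) >= 17
stmt 1: x := 5 * z  -- replace 0 occurrence(s) of x with (5 * z)
  => ( ( ( y - y ) + z ) - ( ( y - y ) + z ) ) >= 17

Answer: ( ( ( y - y ) + z ) - ( ( y - y ) + z ) ) >= 17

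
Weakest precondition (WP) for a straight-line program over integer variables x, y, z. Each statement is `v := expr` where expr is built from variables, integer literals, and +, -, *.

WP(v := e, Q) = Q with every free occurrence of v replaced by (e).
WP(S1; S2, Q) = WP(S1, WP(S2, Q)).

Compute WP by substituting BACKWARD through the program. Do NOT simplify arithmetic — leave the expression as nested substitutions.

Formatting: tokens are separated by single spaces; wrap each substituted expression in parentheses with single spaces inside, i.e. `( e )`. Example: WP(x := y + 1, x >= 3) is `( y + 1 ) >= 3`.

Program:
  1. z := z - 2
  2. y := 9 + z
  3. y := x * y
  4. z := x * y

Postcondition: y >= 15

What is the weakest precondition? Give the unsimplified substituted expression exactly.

Answer: ( x * ( 9 + ( z - 2 ) ) ) >= 15

Derivation:
post: y >= 15
stmt 4: z := x * y  -- replace 0 occurrence(s) of z with (x * y)
  => y >= 15
stmt 3: y := x * y  -- replace 1 occurrence(s) of y with (x * y)
  => ( x * y ) >= 15
stmt 2: y := 9 + z  -- replace 1 occurrence(s) of y with (9 + z)
  => ( x * ( 9 + z ) ) >= 15
stmt 1: z := z - 2  -- replace 1 occurrence(s) of z with (z - 2)
  => ( x * ( 9 + ( z - 2 ) ) ) >= 15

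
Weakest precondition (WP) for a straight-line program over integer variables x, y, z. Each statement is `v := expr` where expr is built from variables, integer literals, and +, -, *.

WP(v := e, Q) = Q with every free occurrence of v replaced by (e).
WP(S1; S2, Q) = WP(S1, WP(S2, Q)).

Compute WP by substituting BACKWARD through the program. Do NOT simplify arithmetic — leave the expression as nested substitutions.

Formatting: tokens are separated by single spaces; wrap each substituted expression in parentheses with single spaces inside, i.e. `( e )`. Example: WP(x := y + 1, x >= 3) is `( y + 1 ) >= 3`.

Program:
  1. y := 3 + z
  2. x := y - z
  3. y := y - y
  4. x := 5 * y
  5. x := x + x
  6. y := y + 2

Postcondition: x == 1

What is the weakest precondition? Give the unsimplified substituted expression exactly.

post: x == 1
stmt 6: y := y + 2  -- replace 0 occurrence(s) of y with (y + 2)
  => x == 1
stmt 5: x := x + x  -- replace 1 occurrence(s) of x with (x + x)
  => ( x + x ) == 1
stmt 4: x := 5 * y  -- replace 2 occurrence(s) of x with (5 * y)
  => ( ( 5 * y ) + ( 5 * y ) ) == 1
stmt 3: y := y - y  -- replace 2 occurrence(s) of y with (y - y)
  => ( ( 5 * ( y - y ) ) + ( 5 * ( y - y ) ) ) == 1
stmt 2: x := y - z  -- replace 0 occurrence(s) of x with (y - z)
  => ( ( 5 * ( y - y ) ) + ( 5 * ( y - y ) ) ) == 1
stmt 1: y := 3 + z  -- replace 4 occurrence(s) of y with (3 + z)
  => ( ( 5 * ( ( 3 + z ) - ( 3 + z ) ) ) + ( 5 * ( ( 3 + z ) - ( 3 + z ) ) ) ) == 1

Answer: ( ( 5 * ( ( 3 + z ) - ( 3 + z ) ) ) + ( 5 * ( ( 3 + z ) - ( 3 + z ) ) ) ) == 1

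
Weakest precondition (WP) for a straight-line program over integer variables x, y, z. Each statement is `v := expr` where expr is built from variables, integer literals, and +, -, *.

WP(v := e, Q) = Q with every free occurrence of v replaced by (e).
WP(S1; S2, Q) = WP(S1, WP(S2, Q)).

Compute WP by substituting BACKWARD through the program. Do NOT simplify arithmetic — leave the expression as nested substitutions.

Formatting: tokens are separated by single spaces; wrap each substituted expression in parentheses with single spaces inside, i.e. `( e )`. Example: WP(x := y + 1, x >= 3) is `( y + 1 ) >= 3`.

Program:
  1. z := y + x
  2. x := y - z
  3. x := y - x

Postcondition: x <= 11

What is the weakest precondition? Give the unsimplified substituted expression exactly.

post: x <= 11
stmt 3: x := y - x  -- replace 1 occurrence(s) of x with (y - x)
  => ( y - x ) <= 11
stmt 2: x := y - z  -- replace 1 occurrence(s) of x with (y - z)
  => ( y - ( y - z ) ) <= 11
stmt 1: z := y + x  -- replace 1 occurrence(s) of z with (y + x)
  => ( y - ( y - ( y + x ) ) ) <= 11

Answer: ( y - ( y - ( y + x ) ) ) <= 11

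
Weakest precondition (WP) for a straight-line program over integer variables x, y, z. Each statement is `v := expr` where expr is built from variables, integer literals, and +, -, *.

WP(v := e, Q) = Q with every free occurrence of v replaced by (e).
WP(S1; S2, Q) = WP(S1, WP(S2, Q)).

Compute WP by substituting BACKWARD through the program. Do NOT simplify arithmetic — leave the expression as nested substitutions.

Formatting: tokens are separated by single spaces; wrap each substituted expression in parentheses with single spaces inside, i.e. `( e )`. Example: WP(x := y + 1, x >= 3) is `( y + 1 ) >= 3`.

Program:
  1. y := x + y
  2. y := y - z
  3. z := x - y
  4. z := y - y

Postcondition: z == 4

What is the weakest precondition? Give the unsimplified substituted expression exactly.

post: z == 4
stmt 4: z := y - y  -- replace 1 occurrence(s) of z with (y - y)
  => ( y - y ) == 4
stmt 3: z := x - y  -- replace 0 occurrence(s) of z with (x - y)
  => ( y - y ) == 4
stmt 2: y := y - z  -- replace 2 occurrence(s) of y with (y - z)
  => ( ( y - z ) - ( y - z ) ) == 4
stmt 1: y := x + y  -- replace 2 occurrence(s) of y with (x + y)
  => ( ( ( x + y ) - z ) - ( ( x + y ) - z ) ) == 4

Answer: ( ( ( x + y ) - z ) - ( ( x + y ) - z ) ) == 4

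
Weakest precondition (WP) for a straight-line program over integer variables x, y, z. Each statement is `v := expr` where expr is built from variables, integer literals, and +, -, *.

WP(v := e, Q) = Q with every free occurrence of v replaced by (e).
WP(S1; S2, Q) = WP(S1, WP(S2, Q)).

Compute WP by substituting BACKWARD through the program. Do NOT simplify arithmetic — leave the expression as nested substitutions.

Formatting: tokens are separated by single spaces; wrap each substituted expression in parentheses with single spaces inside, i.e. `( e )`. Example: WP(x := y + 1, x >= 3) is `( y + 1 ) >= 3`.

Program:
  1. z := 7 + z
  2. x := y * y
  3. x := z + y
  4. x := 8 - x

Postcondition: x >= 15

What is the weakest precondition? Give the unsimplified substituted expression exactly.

Answer: ( 8 - ( ( 7 + z ) + y ) ) >= 15

Derivation:
post: x >= 15
stmt 4: x := 8 - x  -- replace 1 occurrence(s) of x with (8 - x)
  => ( 8 - x ) >= 15
stmt 3: x := z + y  -- replace 1 occurrence(s) of x with (z + y)
  => ( 8 - ( z + y ) ) >= 15
stmt 2: x := y * y  -- replace 0 occurrence(s) of x with (y * y)
  => ( 8 - ( z + y ) ) >= 15
stmt 1: z := 7 + z  -- replace 1 occurrence(s) of z with (7 + z)
  => ( 8 - ( ( 7 + z ) + y ) ) >= 15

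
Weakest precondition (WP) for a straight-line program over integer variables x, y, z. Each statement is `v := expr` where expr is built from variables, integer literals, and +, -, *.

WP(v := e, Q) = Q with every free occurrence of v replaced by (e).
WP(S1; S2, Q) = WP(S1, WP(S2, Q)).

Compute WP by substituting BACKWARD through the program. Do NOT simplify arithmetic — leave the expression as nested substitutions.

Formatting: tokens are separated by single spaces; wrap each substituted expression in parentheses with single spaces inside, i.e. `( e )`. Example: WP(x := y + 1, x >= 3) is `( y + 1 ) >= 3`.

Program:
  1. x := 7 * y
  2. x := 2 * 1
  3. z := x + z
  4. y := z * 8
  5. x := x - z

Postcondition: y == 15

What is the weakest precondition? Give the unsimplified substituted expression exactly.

post: y == 15
stmt 5: x := x - z  -- replace 0 occurrence(s) of x with (x - z)
  => y == 15
stmt 4: y := z * 8  -- replace 1 occurrence(s) of y with (z * 8)
  => ( z * 8 ) == 15
stmt 3: z := x + z  -- replace 1 occurrence(s) of z with (x + z)
  => ( ( x + z ) * 8 ) == 15
stmt 2: x := 2 * 1  -- replace 1 occurrence(s) of x with (2 * 1)
  => ( ( ( 2 * 1 ) + z ) * 8 ) == 15
stmt 1: x := 7 * y  -- replace 0 occurrence(s) of x with (7 * y)
  => ( ( ( 2 * 1 ) + z ) * 8 ) == 15

Answer: ( ( ( 2 * 1 ) + z ) * 8 ) == 15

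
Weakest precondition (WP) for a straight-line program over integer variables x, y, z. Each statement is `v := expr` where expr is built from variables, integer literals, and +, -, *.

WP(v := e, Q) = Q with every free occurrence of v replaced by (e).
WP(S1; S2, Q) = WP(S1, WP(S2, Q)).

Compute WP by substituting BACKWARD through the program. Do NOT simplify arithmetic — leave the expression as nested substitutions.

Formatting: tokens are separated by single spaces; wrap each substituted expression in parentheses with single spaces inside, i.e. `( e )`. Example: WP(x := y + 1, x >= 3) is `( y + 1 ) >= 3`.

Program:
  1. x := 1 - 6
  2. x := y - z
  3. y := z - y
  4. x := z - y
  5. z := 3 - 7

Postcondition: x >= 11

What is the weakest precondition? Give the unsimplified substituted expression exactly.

post: x >= 11
stmt 5: z := 3 - 7  -- replace 0 occurrence(s) of z with (3 - 7)
  => x >= 11
stmt 4: x := z - y  -- replace 1 occurrence(s) of x with (z - y)
  => ( z - y ) >= 11
stmt 3: y := z - y  -- replace 1 occurrence(s) of y with (z - y)
  => ( z - ( z - y ) ) >= 11
stmt 2: x := y - z  -- replace 0 occurrence(s) of x with (y - z)
  => ( z - ( z - y ) ) >= 11
stmt 1: x := 1 - 6  -- replace 0 occurrence(s) of x with (1 - 6)
  => ( z - ( z - y ) ) >= 11

Answer: ( z - ( z - y ) ) >= 11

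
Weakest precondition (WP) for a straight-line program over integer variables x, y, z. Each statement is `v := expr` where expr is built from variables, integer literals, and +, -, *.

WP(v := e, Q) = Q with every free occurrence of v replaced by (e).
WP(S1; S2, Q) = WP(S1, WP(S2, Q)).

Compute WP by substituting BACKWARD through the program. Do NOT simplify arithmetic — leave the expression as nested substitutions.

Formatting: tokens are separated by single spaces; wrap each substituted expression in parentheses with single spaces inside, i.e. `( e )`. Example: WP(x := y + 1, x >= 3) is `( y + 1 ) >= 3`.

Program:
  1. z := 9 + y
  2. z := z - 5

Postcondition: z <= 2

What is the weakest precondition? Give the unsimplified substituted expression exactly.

Answer: ( ( 9 + y ) - 5 ) <= 2

Derivation:
post: z <= 2
stmt 2: z := z - 5  -- replace 1 occurrence(s) of z with (z - 5)
  => ( z - 5 ) <= 2
stmt 1: z := 9 + y  -- replace 1 occurrence(s) of z with (9 + y)
  => ( ( 9 + y ) - 5 ) <= 2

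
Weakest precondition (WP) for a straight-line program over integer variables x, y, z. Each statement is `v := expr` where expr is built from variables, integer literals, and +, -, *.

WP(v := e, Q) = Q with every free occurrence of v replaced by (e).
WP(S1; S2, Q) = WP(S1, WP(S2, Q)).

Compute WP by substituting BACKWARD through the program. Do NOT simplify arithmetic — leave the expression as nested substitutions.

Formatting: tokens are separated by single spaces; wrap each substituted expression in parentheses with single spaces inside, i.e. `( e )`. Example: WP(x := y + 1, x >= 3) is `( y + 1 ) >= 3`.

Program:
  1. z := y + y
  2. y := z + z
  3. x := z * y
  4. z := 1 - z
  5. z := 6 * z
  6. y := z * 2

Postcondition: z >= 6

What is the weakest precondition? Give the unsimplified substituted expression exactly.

Answer: ( 6 * ( 1 - ( y + y ) ) ) >= 6

Derivation:
post: z >= 6
stmt 6: y := z * 2  -- replace 0 occurrence(s) of y with (z * 2)
  => z >= 6
stmt 5: z := 6 * z  -- replace 1 occurrence(s) of z with (6 * z)
  => ( 6 * z ) >= 6
stmt 4: z := 1 - z  -- replace 1 occurrence(s) of z with (1 - z)
  => ( 6 * ( 1 - z ) ) >= 6
stmt 3: x := z * y  -- replace 0 occurrence(s) of x with (z * y)
  => ( 6 * ( 1 - z ) ) >= 6
stmt 2: y := z + z  -- replace 0 occurrence(s) of y with (z + z)
  => ( 6 * ( 1 - z ) ) >= 6
stmt 1: z := y + y  -- replace 1 occurrence(s) of z with (y + y)
  => ( 6 * ( 1 - ( y + y ) ) ) >= 6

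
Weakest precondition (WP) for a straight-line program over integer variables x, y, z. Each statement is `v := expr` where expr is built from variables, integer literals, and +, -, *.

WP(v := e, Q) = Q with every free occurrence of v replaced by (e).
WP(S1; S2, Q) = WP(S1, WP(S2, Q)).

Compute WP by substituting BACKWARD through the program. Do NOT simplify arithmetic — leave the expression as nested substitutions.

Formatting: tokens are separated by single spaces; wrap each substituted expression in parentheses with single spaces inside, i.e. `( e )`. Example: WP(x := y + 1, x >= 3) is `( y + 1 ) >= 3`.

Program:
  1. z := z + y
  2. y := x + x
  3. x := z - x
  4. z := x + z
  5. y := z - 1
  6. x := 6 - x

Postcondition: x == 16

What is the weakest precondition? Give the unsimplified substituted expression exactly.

post: x == 16
stmt 6: x := 6 - x  -- replace 1 occurrence(s) of x with (6 - x)
  => ( 6 - x ) == 16
stmt 5: y := z - 1  -- replace 0 occurrence(s) of y with (z - 1)
  => ( 6 - x ) == 16
stmt 4: z := x + z  -- replace 0 occurrence(s) of z with (x + z)
  => ( 6 - x ) == 16
stmt 3: x := z - x  -- replace 1 occurrence(s) of x with (z - x)
  => ( 6 - ( z - x ) ) == 16
stmt 2: y := x + x  -- replace 0 occurrence(s) of y with (x + x)
  => ( 6 - ( z - x ) ) == 16
stmt 1: z := z + y  -- replace 1 occurrence(s) of z with (z + y)
  => ( 6 - ( ( z + y ) - x ) ) == 16

Answer: ( 6 - ( ( z + y ) - x ) ) == 16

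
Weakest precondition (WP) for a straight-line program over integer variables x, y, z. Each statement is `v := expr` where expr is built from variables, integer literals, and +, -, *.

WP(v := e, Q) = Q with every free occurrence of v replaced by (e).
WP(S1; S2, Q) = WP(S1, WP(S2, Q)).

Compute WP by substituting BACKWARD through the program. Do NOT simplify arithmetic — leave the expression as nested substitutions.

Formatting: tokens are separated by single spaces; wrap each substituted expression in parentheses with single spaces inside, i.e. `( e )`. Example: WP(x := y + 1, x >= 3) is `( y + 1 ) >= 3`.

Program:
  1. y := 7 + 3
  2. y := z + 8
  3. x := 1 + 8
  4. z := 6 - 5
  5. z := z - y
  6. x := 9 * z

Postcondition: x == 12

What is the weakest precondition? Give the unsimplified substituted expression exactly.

Answer: ( 9 * ( ( 6 - 5 ) - ( z + 8 ) ) ) == 12

Derivation:
post: x == 12
stmt 6: x := 9 * z  -- replace 1 occurrence(s) of x with (9 * z)
  => ( 9 * z ) == 12
stmt 5: z := z - y  -- replace 1 occurrence(s) of z with (z - y)
  => ( 9 * ( z - y ) ) == 12
stmt 4: z := 6 - 5  -- replace 1 occurrence(s) of z with (6 - 5)
  => ( 9 * ( ( 6 - 5 ) - y ) ) == 12
stmt 3: x := 1 + 8  -- replace 0 occurrence(s) of x with (1 + 8)
  => ( 9 * ( ( 6 - 5 ) - y ) ) == 12
stmt 2: y := z + 8  -- replace 1 occurrence(s) of y with (z + 8)
  => ( 9 * ( ( 6 - 5 ) - ( z + 8 ) ) ) == 12
stmt 1: y := 7 + 3  -- replace 0 occurrence(s) of y with (7 + 3)
  => ( 9 * ( ( 6 - 5 ) - ( z + 8 ) ) ) == 12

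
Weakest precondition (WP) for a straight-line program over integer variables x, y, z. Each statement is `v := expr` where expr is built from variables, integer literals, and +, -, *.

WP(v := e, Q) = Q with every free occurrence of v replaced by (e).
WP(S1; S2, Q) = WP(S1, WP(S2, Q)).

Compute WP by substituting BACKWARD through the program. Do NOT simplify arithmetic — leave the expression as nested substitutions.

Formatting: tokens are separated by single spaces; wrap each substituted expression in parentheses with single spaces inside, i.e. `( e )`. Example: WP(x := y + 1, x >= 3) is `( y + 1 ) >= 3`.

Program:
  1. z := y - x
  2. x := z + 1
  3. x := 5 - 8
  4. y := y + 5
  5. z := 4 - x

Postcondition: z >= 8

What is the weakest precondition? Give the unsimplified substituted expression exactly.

post: z >= 8
stmt 5: z := 4 - x  -- replace 1 occurrence(s) of z with (4 - x)
  => ( 4 - x ) >= 8
stmt 4: y := y + 5  -- replace 0 occurrence(s) of y with (y + 5)
  => ( 4 - x ) >= 8
stmt 3: x := 5 - 8  -- replace 1 occurrence(s) of x with (5 - 8)
  => ( 4 - ( 5 - 8 ) ) >= 8
stmt 2: x := z + 1  -- replace 0 occurrence(s) of x with (z + 1)
  => ( 4 - ( 5 - 8 ) ) >= 8
stmt 1: z := y - x  -- replace 0 occurrence(s) of z with (y - x)
  => ( 4 - ( 5 - 8 ) ) >= 8

Answer: ( 4 - ( 5 - 8 ) ) >= 8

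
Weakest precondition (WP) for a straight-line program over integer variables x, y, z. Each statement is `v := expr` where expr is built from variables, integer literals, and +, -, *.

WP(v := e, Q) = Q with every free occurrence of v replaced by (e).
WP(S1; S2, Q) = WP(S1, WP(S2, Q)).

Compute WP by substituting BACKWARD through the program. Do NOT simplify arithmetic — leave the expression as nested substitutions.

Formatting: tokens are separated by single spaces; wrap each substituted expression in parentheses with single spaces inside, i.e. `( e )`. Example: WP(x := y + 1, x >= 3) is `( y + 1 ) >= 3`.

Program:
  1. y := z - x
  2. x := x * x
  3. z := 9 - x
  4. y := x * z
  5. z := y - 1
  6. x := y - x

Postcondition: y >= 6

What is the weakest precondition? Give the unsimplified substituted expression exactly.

Answer: ( ( x * x ) * ( 9 - ( x * x ) ) ) >= 6

Derivation:
post: y >= 6
stmt 6: x := y - x  -- replace 0 occurrence(s) of x with (y - x)
  => y >= 6
stmt 5: z := y - 1  -- replace 0 occurrence(s) of z with (y - 1)
  => y >= 6
stmt 4: y := x * z  -- replace 1 occurrence(s) of y with (x * z)
  => ( x * z ) >= 6
stmt 3: z := 9 - x  -- replace 1 occurrence(s) of z with (9 - x)
  => ( x * ( 9 - x ) ) >= 6
stmt 2: x := x * x  -- replace 2 occurrence(s) of x with (x * x)
  => ( ( x * x ) * ( 9 - ( x * x ) ) ) >= 6
stmt 1: y := z - x  -- replace 0 occurrence(s) of y with (z - x)
  => ( ( x * x ) * ( 9 - ( x * x ) ) ) >= 6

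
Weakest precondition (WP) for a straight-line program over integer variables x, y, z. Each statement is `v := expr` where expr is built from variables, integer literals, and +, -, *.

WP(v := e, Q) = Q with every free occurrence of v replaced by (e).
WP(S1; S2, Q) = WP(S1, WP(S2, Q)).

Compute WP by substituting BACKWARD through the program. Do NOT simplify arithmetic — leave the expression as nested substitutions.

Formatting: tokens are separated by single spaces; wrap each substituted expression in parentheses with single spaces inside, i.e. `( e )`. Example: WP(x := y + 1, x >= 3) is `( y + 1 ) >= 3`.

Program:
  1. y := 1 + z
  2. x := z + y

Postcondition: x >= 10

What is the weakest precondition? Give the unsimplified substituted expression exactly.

Answer: ( z + ( 1 + z ) ) >= 10

Derivation:
post: x >= 10
stmt 2: x := z + y  -- replace 1 occurrence(s) of x with (z + y)
  => ( z + y ) >= 10
stmt 1: y := 1 + z  -- replace 1 occurrence(s) of y with (1 + z)
  => ( z + ( 1 + z ) ) >= 10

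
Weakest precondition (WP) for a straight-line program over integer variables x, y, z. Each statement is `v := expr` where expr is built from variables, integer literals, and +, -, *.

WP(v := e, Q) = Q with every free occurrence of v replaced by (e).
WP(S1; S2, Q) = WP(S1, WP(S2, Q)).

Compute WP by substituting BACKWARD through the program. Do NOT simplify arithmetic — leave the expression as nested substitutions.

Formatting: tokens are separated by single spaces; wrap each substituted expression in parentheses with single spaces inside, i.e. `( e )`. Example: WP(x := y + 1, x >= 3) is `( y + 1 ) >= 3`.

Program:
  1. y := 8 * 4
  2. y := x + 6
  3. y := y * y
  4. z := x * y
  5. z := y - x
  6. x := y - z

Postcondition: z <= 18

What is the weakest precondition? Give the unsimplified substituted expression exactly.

Answer: ( ( ( x + 6 ) * ( x + 6 ) ) - x ) <= 18

Derivation:
post: z <= 18
stmt 6: x := y - z  -- replace 0 occurrence(s) of x with (y - z)
  => z <= 18
stmt 5: z := y - x  -- replace 1 occurrence(s) of z with (y - x)
  => ( y - x ) <= 18
stmt 4: z := x * y  -- replace 0 occurrence(s) of z with (x * y)
  => ( y - x ) <= 18
stmt 3: y := y * y  -- replace 1 occurrence(s) of y with (y * y)
  => ( ( y * y ) - x ) <= 18
stmt 2: y := x + 6  -- replace 2 occurrence(s) of y with (x + 6)
  => ( ( ( x + 6 ) * ( x + 6 ) ) - x ) <= 18
stmt 1: y := 8 * 4  -- replace 0 occurrence(s) of y with (8 * 4)
  => ( ( ( x + 6 ) * ( x + 6 ) ) - x ) <= 18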